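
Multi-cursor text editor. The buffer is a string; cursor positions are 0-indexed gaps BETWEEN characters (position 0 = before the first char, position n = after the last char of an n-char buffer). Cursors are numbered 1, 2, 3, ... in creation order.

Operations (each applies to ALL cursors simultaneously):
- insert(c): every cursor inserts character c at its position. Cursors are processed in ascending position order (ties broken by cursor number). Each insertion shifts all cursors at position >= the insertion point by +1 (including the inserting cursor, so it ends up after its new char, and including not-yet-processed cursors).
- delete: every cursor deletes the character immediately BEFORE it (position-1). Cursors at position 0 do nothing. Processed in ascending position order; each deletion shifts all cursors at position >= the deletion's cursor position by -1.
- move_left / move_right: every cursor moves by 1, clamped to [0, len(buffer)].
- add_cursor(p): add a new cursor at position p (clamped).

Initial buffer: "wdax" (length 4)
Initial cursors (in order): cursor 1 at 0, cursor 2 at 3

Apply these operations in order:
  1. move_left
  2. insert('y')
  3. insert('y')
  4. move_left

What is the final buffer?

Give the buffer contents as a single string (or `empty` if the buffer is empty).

Answer: yywdyyax

Derivation:
After op 1 (move_left): buffer="wdax" (len 4), cursors c1@0 c2@2, authorship ....
After op 2 (insert('y')): buffer="ywdyax" (len 6), cursors c1@1 c2@4, authorship 1..2..
After op 3 (insert('y')): buffer="yywdyyax" (len 8), cursors c1@2 c2@6, authorship 11..22..
After op 4 (move_left): buffer="yywdyyax" (len 8), cursors c1@1 c2@5, authorship 11..22..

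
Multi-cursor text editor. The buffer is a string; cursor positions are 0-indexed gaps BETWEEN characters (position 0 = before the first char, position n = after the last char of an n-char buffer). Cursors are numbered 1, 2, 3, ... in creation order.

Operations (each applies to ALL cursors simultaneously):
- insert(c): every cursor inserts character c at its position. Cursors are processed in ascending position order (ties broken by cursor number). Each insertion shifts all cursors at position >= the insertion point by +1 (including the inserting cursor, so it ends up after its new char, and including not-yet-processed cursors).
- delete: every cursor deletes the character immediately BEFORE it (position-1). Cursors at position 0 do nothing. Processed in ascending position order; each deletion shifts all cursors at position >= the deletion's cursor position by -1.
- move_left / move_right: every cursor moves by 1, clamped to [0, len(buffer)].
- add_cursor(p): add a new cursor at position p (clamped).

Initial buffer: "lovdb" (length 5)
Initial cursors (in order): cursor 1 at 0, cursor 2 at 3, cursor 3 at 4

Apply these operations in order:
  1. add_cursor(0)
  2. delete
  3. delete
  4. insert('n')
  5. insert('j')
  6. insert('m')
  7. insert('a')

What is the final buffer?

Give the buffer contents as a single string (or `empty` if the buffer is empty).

Answer: nnnnjjjjmmmmaaaab

Derivation:
After op 1 (add_cursor(0)): buffer="lovdb" (len 5), cursors c1@0 c4@0 c2@3 c3@4, authorship .....
After op 2 (delete): buffer="lob" (len 3), cursors c1@0 c4@0 c2@2 c3@2, authorship ...
After op 3 (delete): buffer="b" (len 1), cursors c1@0 c2@0 c3@0 c4@0, authorship .
After op 4 (insert('n')): buffer="nnnnb" (len 5), cursors c1@4 c2@4 c3@4 c4@4, authorship 1234.
After op 5 (insert('j')): buffer="nnnnjjjjb" (len 9), cursors c1@8 c2@8 c3@8 c4@8, authorship 12341234.
After op 6 (insert('m')): buffer="nnnnjjjjmmmmb" (len 13), cursors c1@12 c2@12 c3@12 c4@12, authorship 123412341234.
After op 7 (insert('a')): buffer="nnnnjjjjmmmmaaaab" (len 17), cursors c1@16 c2@16 c3@16 c4@16, authorship 1234123412341234.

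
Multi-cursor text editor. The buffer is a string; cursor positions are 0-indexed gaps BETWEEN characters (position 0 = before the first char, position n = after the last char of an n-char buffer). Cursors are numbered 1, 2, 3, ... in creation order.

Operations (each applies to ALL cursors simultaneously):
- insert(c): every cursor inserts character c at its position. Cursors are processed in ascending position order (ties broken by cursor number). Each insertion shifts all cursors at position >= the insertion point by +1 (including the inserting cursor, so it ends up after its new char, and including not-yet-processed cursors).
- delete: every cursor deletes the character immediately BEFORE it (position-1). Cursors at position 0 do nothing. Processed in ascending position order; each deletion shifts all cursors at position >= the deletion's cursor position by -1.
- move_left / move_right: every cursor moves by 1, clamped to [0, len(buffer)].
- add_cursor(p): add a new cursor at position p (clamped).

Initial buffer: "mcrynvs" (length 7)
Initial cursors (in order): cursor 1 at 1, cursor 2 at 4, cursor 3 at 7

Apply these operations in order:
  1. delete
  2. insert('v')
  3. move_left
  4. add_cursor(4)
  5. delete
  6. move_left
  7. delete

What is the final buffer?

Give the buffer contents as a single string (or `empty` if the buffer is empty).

Answer: nv

Derivation:
After op 1 (delete): buffer="crnv" (len 4), cursors c1@0 c2@2 c3@4, authorship ....
After op 2 (insert('v')): buffer="vcrvnvv" (len 7), cursors c1@1 c2@4 c3@7, authorship 1..2..3
After op 3 (move_left): buffer="vcrvnvv" (len 7), cursors c1@0 c2@3 c3@6, authorship 1..2..3
After op 4 (add_cursor(4)): buffer="vcrvnvv" (len 7), cursors c1@0 c2@3 c4@4 c3@6, authorship 1..2..3
After op 5 (delete): buffer="vcnv" (len 4), cursors c1@0 c2@2 c4@2 c3@3, authorship 1..3
After op 6 (move_left): buffer="vcnv" (len 4), cursors c1@0 c2@1 c4@1 c3@2, authorship 1..3
After op 7 (delete): buffer="nv" (len 2), cursors c1@0 c2@0 c3@0 c4@0, authorship .3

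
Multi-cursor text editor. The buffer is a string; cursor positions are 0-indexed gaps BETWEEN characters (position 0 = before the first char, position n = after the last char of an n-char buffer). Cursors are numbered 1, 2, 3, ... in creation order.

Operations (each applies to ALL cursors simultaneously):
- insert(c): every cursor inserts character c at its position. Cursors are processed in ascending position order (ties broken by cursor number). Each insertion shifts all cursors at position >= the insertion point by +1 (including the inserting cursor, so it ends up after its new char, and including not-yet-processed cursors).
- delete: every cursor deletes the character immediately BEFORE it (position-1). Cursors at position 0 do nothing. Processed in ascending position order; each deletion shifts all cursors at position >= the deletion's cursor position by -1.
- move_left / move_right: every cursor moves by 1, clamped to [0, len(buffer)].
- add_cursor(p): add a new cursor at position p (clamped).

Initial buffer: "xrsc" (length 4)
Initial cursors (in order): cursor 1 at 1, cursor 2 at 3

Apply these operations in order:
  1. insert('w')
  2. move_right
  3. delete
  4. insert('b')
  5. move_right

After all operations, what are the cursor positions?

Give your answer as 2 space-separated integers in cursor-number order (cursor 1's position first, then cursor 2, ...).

Answer: 4 6

Derivation:
After op 1 (insert('w')): buffer="xwrswc" (len 6), cursors c1@2 c2@5, authorship .1..2.
After op 2 (move_right): buffer="xwrswc" (len 6), cursors c1@3 c2@6, authorship .1..2.
After op 3 (delete): buffer="xwsw" (len 4), cursors c1@2 c2@4, authorship .1.2
After op 4 (insert('b')): buffer="xwbswb" (len 6), cursors c1@3 c2@6, authorship .11.22
After op 5 (move_right): buffer="xwbswb" (len 6), cursors c1@4 c2@6, authorship .11.22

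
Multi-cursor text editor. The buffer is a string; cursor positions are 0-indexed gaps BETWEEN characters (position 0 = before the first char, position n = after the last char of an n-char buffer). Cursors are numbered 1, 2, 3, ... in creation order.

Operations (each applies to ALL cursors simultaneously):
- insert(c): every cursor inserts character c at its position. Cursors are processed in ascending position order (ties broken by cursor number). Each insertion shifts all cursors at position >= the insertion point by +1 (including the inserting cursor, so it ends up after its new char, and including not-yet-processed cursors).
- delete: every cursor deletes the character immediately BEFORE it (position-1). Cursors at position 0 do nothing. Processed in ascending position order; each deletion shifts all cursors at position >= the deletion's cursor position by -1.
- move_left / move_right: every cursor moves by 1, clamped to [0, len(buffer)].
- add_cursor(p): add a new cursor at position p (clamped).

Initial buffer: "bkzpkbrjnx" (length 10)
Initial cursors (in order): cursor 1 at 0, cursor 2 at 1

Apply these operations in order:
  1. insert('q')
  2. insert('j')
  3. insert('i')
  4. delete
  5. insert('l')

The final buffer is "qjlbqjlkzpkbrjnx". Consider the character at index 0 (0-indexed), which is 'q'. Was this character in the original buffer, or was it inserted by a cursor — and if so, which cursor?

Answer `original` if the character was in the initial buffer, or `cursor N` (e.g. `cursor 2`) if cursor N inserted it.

After op 1 (insert('q')): buffer="qbqkzpkbrjnx" (len 12), cursors c1@1 c2@3, authorship 1.2.........
After op 2 (insert('j')): buffer="qjbqjkzpkbrjnx" (len 14), cursors c1@2 c2@5, authorship 11.22.........
After op 3 (insert('i')): buffer="qjibqjikzpkbrjnx" (len 16), cursors c1@3 c2@7, authorship 111.222.........
After op 4 (delete): buffer="qjbqjkzpkbrjnx" (len 14), cursors c1@2 c2@5, authorship 11.22.........
After op 5 (insert('l')): buffer="qjlbqjlkzpkbrjnx" (len 16), cursors c1@3 c2@7, authorship 111.222.........
Authorship (.=original, N=cursor N): 1 1 1 . 2 2 2 . . . . . . . . .
Index 0: author = 1

Answer: cursor 1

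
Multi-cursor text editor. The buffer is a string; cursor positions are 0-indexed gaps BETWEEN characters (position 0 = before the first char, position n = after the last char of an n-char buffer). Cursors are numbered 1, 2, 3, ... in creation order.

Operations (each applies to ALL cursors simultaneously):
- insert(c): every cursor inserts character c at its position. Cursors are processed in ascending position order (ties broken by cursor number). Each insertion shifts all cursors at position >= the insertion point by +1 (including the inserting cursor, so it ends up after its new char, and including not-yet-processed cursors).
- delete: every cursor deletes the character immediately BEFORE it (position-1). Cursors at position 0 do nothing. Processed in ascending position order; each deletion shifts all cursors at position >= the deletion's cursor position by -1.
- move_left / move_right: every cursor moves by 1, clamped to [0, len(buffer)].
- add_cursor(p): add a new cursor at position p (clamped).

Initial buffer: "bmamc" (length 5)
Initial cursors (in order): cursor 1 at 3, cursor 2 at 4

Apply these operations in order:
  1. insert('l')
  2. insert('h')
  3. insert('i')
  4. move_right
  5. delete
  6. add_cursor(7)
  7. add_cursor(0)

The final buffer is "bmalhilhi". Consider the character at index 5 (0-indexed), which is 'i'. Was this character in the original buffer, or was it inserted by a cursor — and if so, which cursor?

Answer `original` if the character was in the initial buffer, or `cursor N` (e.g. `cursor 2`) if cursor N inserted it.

After op 1 (insert('l')): buffer="bmalmlc" (len 7), cursors c1@4 c2@6, authorship ...1.2.
After op 2 (insert('h')): buffer="bmalhmlhc" (len 9), cursors c1@5 c2@8, authorship ...11.22.
After op 3 (insert('i')): buffer="bmalhimlhic" (len 11), cursors c1@6 c2@10, authorship ...111.222.
After op 4 (move_right): buffer="bmalhimlhic" (len 11), cursors c1@7 c2@11, authorship ...111.222.
After op 5 (delete): buffer="bmalhilhi" (len 9), cursors c1@6 c2@9, authorship ...111222
After op 6 (add_cursor(7)): buffer="bmalhilhi" (len 9), cursors c1@6 c3@7 c2@9, authorship ...111222
After op 7 (add_cursor(0)): buffer="bmalhilhi" (len 9), cursors c4@0 c1@6 c3@7 c2@9, authorship ...111222
Authorship (.=original, N=cursor N): . . . 1 1 1 2 2 2
Index 5: author = 1

Answer: cursor 1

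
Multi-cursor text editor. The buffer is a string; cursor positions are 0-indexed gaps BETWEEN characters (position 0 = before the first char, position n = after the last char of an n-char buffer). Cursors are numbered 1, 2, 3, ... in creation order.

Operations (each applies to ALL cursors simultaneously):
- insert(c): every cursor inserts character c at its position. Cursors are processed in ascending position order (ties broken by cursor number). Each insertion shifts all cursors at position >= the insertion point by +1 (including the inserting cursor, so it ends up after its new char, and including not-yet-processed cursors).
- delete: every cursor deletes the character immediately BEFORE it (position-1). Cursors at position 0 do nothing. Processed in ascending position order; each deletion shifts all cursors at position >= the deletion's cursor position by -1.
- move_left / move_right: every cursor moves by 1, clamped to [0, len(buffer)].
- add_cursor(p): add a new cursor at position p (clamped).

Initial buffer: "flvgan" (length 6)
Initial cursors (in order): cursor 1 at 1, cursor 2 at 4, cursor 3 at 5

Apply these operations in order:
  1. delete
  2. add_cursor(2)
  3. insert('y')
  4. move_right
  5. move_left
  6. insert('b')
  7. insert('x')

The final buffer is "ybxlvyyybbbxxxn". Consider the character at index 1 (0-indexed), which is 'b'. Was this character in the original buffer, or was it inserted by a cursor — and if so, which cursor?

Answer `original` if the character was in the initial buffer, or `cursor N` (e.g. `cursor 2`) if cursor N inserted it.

Answer: cursor 1

Derivation:
After op 1 (delete): buffer="lvn" (len 3), cursors c1@0 c2@2 c3@2, authorship ...
After op 2 (add_cursor(2)): buffer="lvn" (len 3), cursors c1@0 c2@2 c3@2 c4@2, authorship ...
After op 3 (insert('y')): buffer="ylvyyyn" (len 7), cursors c1@1 c2@6 c3@6 c4@6, authorship 1..234.
After op 4 (move_right): buffer="ylvyyyn" (len 7), cursors c1@2 c2@7 c3@7 c4@7, authorship 1..234.
After op 5 (move_left): buffer="ylvyyyn" (len 7), cursors c1@1 c2@6 c3@6 c4@6, authorship 1..234.
After op 6 (insert('b')): buffer="yblvyyybbbn" (len 11), cursors c1@2 c2@10 c3@10 c4@10, authorship 11..234234.
After op 7 (insert('x')): buffer="ybxlvyyybbbxxxn" (len 15), cursors c1@3 c2@14 c3@14 c4@14, authorship 111..234234234.
Authorship (.=original, N=cursor N): 1 1 1 . . 2 3 4 2 3 4 2 3 4 .
Index 1: author = 1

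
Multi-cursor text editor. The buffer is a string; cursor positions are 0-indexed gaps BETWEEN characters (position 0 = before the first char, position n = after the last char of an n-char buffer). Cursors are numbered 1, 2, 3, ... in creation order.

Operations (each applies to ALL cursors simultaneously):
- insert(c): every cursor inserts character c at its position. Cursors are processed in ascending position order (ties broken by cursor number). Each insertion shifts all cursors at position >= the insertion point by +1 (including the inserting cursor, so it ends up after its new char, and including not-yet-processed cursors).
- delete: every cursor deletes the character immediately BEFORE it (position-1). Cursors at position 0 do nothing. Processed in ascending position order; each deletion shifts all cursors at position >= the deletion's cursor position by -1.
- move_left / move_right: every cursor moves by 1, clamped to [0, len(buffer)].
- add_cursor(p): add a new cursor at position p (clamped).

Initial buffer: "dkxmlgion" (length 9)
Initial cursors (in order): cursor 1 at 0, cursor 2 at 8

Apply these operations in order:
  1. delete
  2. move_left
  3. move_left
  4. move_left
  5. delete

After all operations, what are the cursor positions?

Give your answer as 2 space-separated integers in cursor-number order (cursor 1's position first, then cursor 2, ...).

After op 1 (delete): buffer="dkxmlgin" (len 8), cursors c1@0 c2@7, authorship ........
After op 2 (move_left): buffer="dkxmlgin" (len 8), cursors c1@0 c2@6, authorship ........
After op 3 (move_left): buffer="dkxmlgin" (len 8), cursors c1@0 c2@5, authorship ........
After op 4 (move_left): buffer="dkxmlgin" (len 8), cursors c1@0 c2@4, authorship ........
After op 5 (delete): buffer="dkxlgin" (len 7), cursors c1@0 c2@3, authorship .......

Answer: 0 3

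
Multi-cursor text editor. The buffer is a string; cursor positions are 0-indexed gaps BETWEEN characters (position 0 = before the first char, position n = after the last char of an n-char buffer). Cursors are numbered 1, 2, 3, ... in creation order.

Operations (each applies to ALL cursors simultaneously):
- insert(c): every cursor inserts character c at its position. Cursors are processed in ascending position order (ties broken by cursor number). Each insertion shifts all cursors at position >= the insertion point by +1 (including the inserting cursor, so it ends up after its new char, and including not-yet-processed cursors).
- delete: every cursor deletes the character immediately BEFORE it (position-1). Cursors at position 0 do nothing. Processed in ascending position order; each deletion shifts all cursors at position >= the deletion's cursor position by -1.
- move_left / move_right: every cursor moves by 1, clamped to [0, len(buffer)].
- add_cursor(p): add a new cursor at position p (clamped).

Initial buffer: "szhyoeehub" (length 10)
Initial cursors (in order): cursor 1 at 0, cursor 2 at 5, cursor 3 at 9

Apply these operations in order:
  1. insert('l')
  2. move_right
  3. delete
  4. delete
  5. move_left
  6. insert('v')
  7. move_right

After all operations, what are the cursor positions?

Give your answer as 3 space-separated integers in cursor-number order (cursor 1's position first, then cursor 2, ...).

Answer: 2 6 10

Derivation:
After op 1 (insert('l')): buffer="lszhyoleehulb" (len 13), cursors c1@1 c2@7 c3@12, authorship 1.....2....3.
After op 2 (move_right): buffer="lszhyoleehulb" (len 13), cursors c1@2 c2@8 c3@13, authorship 1.....2....3.
After op 3 (delete): buffer="lzhyolehul" (len 10), cursors c1@1 c2@6 c3@10, authorship 1....2...3
After op 4 (delete): buffer="zhyoehu" (len 7), cursors c1@0 c2@4 c3@7, authorship .......
After op 5 (move_left): buffer="zhyoehu" (len 7), cursors c1@0 c2@3 c3@6, authorship .......
After op 6 (insert('v')): buffer="vzhyvoehvu" (len 10), cursors c1@1 c2@5 c3@9, authorship 1...2...3.
After op 7 (move_right): buffer="vzhyvoehvu" (len 10), cursors c1@2 c2@6 c3@10, authorship 1...2...3.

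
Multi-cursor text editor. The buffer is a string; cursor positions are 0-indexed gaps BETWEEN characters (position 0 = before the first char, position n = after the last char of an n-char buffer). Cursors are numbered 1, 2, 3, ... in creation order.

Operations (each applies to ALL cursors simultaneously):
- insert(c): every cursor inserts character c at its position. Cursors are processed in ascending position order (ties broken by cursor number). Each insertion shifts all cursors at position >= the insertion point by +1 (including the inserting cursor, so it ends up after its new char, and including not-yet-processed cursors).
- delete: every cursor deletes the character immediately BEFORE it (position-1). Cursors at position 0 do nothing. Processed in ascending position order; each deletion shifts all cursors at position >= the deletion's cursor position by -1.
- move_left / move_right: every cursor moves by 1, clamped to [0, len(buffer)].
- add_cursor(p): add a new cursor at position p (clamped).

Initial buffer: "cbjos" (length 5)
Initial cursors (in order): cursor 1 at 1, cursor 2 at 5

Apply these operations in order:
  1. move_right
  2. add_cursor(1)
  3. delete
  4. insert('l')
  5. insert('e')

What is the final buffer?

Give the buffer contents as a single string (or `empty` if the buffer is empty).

Answer: lleejole

Derivation:
After op 1 (move_right): buffer="cbjos" (len 5), cursors c1@2 c2@5, authorship .....
After op 2 (add_cursor(1)): buffer="cbjos" (len 5), cursors c3@1 c1@2 c2@5, authorship .....
After op 3 (delete): buffer="jo" (len 2), cursors c1@0 c3@0 c2@2, authorship ..
After op 4 (insert('l')): buffer="lljol" (len 5), cursors c1@2 c3@2 c2@5, authorship 13..2
After op 5 (insert('e')): buffer="lleejole" (len 8), cursors c1@4 c3@4 c2@8, authorship 1313..22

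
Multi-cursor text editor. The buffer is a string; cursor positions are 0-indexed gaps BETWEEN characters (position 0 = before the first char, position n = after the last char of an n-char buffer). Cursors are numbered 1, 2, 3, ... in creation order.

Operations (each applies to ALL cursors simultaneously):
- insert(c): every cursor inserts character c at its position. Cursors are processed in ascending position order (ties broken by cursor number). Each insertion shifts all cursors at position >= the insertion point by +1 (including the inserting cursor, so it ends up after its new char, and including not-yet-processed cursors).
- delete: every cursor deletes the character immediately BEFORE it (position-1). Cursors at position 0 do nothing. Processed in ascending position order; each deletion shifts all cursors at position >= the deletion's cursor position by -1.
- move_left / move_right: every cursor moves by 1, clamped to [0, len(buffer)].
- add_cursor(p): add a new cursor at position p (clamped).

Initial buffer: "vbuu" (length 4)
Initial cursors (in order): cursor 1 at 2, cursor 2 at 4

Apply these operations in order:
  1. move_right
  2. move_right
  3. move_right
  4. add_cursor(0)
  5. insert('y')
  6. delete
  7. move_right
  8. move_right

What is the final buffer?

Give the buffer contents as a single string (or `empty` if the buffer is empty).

After op 1 (move_right): buffer="vbuu" (len 4), cursors c1@3 c2@4, authorship ....
After op 2 (move_right): buffer="vbuu" (len 4), cursors c1@4 c2@4, authorship ....
After op 3 (move_right): buffer="vbuu" (len 4), cursors c1@4 c2@4, authorship ....
After op 4 (add_cursor(0)): buffer="vbuu" (len 4), cursors c3@0 c1@4 c2@4, authorship ....
After op 5 (insert('y')): buffer="yvbuuyy" (len 7), cursors c3@1 c1@7 c2@7, authorship 3....12
After op 6 (delete): buffer="vbuu" (len 4), cursors c3@0 c1@4 c2@4, authorship ....
After op 7 (move_right): buffer="vbuu" (len 4), cursors c3@1 c1@4 c2@4, authorship ....
After op 8 (move_right): buffer="vbuu" (len 4), cursors c3@2 c1@4 c2@4, authorship ....

Answer: vbuu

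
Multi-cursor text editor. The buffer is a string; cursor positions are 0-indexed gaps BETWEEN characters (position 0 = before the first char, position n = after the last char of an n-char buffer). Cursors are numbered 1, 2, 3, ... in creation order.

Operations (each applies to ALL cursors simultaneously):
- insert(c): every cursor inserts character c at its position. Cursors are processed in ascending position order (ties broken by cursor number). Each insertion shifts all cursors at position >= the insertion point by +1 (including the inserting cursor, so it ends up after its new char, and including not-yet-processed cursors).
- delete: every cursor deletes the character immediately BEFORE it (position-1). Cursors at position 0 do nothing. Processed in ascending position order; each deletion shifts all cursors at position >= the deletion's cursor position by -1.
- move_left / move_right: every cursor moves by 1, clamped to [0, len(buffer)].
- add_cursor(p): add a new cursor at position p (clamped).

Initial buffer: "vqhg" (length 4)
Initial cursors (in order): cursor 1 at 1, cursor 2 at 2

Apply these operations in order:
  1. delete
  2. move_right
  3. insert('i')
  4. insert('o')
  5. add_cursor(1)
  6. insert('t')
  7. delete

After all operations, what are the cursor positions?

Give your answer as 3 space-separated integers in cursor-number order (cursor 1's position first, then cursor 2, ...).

Answer: 5 5 1

Derivation:
After op 1 (delete): buffer="hg" (len 2), cursors c1@0 c2@0, authorship ..
After op 2 (move_right): buffer="hg" (len 2), cursors c1@1 c2@1, authorship ..
After op 3 (insert('i')): buffer="hiig" (len 4), cursors c1@3 c2@3, authorship .12.
After op 4 (insert('o')): buffer="hiioog" (len 6), cursors c1@5 c2@5, authorship .1212.
After op 5 (add_cursor(1)): buffer="hiioog" (len 6), cursors c3@1 c1@5 c2@5, authorship .1212.
After op 6 (insert('t')): buffer="htiioottg" (len 9), cursors c3@2 c1@8 c2@8, authorship .3121212.
After op 7 (delete): buffer="hiioog" (len 6), cursors c3@1 c1@5 c2@5, authorship .1212.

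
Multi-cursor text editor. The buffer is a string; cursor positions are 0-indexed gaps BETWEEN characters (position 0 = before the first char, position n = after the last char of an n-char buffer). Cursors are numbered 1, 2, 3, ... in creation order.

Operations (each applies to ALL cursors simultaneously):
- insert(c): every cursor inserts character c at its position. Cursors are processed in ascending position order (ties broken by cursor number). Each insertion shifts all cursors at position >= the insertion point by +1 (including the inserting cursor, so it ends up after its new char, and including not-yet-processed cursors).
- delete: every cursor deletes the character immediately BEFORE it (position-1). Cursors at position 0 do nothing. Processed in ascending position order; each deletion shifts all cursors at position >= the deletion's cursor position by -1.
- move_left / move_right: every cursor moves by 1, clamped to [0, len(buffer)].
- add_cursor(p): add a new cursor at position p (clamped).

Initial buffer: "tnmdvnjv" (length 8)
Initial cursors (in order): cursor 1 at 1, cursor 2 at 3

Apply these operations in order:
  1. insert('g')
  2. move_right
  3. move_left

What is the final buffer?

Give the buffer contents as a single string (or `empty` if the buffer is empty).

After op 1 (insert('g')): buffer="tgnmgdvnjv" (len 10), cursors c1@2 c2@5, authorship .1..2.....
After op 2 (move_right): buffer="tgnmgdvnjv" (len 10), cursors c1@3 c2@6, authorship .1..2.....
After op 3 (move_left): buffer="tgnmgdvnjv" (len 10), cursors c1@2 c2@5, authorship .1..2.....

Answer: tgnmgdvnjv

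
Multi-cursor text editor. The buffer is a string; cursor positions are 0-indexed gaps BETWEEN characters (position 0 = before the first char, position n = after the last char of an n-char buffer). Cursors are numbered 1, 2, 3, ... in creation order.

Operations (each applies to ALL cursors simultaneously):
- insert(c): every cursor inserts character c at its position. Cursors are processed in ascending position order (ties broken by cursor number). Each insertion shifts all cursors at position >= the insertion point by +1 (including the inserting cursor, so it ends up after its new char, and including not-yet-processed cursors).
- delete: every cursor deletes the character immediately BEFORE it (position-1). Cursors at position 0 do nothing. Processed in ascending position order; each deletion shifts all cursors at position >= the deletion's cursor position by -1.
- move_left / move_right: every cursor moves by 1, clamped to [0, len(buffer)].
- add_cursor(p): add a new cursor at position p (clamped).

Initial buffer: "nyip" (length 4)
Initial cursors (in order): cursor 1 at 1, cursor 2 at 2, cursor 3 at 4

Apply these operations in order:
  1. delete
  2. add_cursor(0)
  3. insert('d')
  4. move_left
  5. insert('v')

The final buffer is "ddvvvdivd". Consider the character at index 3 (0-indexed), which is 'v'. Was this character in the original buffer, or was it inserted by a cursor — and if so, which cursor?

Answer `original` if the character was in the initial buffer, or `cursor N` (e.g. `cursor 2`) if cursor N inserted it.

Answer: cursor 2

Derivation:
After op 1 (delete): buffer="i" (len 1), cursors c1@0 c2@0 c3@1, authorship .
After op 2 (add_cursor(0)): buffer="i" (len 1), cursors c1@0 c2@0 c4@0 c3@1, authorship .
After op 3 (insert('d')): buffer="dddid" (len 5), cursors c1@3 c2@3 c4@3 c3@5, authorship 124.3
After op 4 (move_left): buffer="dddid" (len 5), cursors c1@2 c2@2 c4@2 c3@4, authorship 124.3
After op 5 (insert('v')): buffer="ddvvvdivd" (len 9), cursors c1@5 c2@5 c4@5 c3@8, authorship 121244.33
Authorship (.=original, N=cursor N): 1 2 1 2 4 4 . 3 3
Index 3: author = 2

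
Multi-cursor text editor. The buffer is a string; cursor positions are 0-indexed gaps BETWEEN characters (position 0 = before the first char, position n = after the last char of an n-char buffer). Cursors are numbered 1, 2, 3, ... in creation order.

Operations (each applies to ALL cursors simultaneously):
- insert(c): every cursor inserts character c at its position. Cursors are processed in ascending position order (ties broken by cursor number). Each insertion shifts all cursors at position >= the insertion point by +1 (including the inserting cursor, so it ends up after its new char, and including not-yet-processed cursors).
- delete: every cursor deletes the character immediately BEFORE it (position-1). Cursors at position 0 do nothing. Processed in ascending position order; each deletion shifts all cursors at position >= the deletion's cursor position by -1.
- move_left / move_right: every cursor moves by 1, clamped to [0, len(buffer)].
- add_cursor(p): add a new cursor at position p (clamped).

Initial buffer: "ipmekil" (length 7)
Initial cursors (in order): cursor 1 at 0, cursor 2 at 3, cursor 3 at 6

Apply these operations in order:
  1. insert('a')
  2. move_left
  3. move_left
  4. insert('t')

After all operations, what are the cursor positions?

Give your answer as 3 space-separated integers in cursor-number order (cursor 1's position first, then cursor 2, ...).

Answer: 1 5 10

Derivation:
After op 1 (insert('a')): buffer="aipmaekial" (len 10), cursors c1@1 c2@5 c3@9, authorship 1...2...3.
After op 2 (move_left): buffer="aipmaekial" (len 10), cursors c1@0 c2@4 c3@8, authorship 1...2...3.
After op 3 (move_left): buffer="aipmaekial" (len 10), cursors c1@0 c2@3 c3@7, authorship 1...2...3.
After op 4 (insert('t')): buffer="taiptmaektial" (len 13), cursors c1@1 c2@5 c3@10, authorship 11..2.2..3.3.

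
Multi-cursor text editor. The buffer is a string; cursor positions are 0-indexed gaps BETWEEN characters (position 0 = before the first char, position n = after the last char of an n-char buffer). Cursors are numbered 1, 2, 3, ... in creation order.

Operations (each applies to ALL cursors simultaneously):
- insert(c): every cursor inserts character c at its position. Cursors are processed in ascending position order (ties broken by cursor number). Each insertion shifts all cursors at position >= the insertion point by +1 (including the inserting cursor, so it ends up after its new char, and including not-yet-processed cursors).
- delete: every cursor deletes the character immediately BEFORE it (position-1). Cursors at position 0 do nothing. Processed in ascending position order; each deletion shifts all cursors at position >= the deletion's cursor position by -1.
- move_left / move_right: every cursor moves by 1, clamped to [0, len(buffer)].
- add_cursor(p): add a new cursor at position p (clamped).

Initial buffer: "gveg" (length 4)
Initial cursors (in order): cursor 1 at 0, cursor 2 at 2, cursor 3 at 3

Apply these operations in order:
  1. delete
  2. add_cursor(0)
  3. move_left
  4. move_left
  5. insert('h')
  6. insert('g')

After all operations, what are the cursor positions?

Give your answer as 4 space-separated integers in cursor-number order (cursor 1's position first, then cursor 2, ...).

After op 1 (delete): buffer="gg" (len 2), cursors c1@0 c2@1 c3@1, authorship ..
After op 2 (add_cursor(0)): buffer="gg" (len 2), cursors c1@0 c4@0 c2@1 c3@1, authorship ..
After op 3 (move_left): buffer="gg" (len 2), cursors c1@0 c2@0 c3@0 c4@0, authorship ..
After op 4 (move_left): buffer="gg" (len 2), cursors c1@0 c2@0 c3@0 c4@0, authorship ..
After op 5 (insert('h')): buffer="hhhhgg" (len 6), cursors c1@4 c2@4 c3@4 c4@4, authorship 1234..
After op 6 (insert('g')): buffer="hhhhgggggg" (len 10), cursors c1@8 c2@8 c3@8 c4@8, authorship 12341234..

Answer: 8 8 8 8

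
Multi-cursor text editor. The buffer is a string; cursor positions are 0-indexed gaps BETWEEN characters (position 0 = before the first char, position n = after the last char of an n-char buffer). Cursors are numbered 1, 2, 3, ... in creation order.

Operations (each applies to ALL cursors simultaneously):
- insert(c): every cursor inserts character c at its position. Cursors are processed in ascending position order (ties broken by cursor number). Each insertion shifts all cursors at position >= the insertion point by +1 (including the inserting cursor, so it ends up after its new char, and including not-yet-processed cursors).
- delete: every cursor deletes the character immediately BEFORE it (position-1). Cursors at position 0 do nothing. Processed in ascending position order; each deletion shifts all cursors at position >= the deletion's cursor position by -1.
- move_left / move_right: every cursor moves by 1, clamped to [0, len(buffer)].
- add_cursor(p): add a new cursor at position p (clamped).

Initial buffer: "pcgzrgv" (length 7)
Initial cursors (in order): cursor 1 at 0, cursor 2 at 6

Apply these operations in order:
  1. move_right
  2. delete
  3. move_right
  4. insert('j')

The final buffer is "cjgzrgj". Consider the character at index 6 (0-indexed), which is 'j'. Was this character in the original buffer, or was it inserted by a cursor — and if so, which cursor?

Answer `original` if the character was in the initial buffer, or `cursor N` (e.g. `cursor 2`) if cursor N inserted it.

After op 1 (move_right): buffer="pcgzrgv" (len 7), cursors c1@1 c2@7, authorship .......
After op 2 (delete): buffer="cgzrg" (len 5), cursors c1@0 c2@5, authorship .....
After op 3 (move_right): buffer="cgzrg" (len 5), cursors c1@1 c2@5, authorship .....
After op 4 (insert('j')): buffer="cjgzrgj" (len 7), cursors c1@2 c2@7, authorship .1....2
Authorship (.=original, N=cursor N): . 1 . . . . 2
Index 6: author = 2

Answer: cursor 2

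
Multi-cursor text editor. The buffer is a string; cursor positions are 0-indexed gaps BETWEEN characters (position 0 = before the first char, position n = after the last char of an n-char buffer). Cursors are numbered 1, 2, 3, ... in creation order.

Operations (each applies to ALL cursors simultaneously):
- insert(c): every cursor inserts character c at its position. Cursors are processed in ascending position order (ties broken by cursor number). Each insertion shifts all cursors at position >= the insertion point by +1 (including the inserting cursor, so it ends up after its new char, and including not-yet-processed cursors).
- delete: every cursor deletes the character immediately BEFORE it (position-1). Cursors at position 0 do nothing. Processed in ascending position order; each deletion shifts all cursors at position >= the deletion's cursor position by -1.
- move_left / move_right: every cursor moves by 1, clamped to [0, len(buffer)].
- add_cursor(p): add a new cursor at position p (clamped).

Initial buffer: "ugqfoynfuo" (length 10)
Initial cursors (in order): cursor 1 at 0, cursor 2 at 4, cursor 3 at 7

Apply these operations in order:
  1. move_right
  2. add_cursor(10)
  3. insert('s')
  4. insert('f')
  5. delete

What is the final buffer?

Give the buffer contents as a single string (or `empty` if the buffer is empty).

After op 1 (move_right): buffer="ugqfoynfuo" (len 10), cursors c1@1 c2@5 c3@8, authorship ..........
After op 2 (add_cursor(10)): buffer="ugqfoynfuo" (len 10), cursors c1@1 c2@5 c3@8 c4@10, authorship ..........
After op 3 (insert('s')): buffer="usgqfosynfsuos" (len 14), cursors c1@2 c2@7 c3@11 c4@14, authorship .1....2...3..4
After op 4 (insert('f')): buffer="usfgqfosfynfsfuosf" (len 18), cursors c1@3 c2@9 c3@14 c4@18, authorship .11....22...33..44
After op 5 (delete): buffer="usgqfosynfsuos" (len 14), cursors c1@2 c2@7 c3@11 c4@14, authorship .1....2...3..4

Answer: usgqfosynfsuos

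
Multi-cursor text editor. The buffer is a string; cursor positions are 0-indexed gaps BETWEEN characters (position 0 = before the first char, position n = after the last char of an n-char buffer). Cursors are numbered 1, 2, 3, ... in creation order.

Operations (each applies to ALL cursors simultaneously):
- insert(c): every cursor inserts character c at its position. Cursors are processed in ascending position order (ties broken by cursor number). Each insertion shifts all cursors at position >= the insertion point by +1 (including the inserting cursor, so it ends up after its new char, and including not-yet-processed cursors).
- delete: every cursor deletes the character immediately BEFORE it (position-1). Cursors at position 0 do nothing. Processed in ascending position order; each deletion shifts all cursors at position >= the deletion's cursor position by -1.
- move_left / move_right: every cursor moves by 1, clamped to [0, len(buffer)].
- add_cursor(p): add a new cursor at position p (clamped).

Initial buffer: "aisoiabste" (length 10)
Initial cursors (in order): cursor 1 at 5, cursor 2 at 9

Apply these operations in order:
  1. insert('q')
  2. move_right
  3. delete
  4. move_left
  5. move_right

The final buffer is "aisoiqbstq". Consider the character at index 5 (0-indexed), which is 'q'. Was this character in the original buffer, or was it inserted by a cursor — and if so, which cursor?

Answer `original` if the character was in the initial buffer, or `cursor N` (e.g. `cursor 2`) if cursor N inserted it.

Answer: cursor 1

Derivation:
After op 1 (insert('q')): buffer="aisoiqabstqe" (len 12), cursors c1@6 c2@11, authorship .....1....2.
After op 2 (move_right): buffer="aisoiqabstqe" (len 12), cursors c1@7 c2@12, authorship .....1....2.
After op 3 (delete): buffer="aisoiqbstq" (len 10), cursors c1@6 c2@10, authorship .....1...2
After op 4 (move_left): buffer="aisoiqbstq" (len 10), cursors c1@5 c2@9, authorship .....1...2
After op 5 (move_right): buffer="aisoiqbstq" (len 10), cursors c1@6 c2@10, authorship .....1...2
Authorship (.=original, N=cursor N): . . . . . 1 . . . 2
Index 5: author = 1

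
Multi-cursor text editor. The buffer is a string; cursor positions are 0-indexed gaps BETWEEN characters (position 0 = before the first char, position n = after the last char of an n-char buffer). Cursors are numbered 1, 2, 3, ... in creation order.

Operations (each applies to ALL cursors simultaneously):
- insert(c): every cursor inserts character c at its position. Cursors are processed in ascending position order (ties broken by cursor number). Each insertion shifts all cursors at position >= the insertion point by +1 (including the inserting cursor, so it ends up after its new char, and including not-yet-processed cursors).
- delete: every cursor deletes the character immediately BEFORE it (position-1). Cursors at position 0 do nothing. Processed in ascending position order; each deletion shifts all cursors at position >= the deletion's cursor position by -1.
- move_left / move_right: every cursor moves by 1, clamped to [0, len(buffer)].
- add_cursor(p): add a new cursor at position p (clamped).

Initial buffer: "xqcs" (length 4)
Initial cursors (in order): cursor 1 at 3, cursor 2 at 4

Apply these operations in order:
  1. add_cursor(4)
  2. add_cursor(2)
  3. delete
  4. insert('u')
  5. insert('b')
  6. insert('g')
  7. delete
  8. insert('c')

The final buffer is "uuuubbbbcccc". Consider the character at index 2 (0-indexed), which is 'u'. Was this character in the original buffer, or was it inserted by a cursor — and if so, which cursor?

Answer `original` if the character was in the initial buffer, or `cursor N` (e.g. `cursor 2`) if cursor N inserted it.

Answer: cursor 3

Derivation:
After op 1 (add_cursor(4)): buffer="xqcs" (len 4), cursors c1@3 c2@4 c3@4, authorship ....
After op 2 (add_cursor(2)): buffer="xqcs" (len 4), cursors c4@2 c1@3 c2@4 c3@4, authorship ....
After op 3 (delete): buffer="" (len 0), cursors c1@0 c2@0 c3@0 c4@0, authorship 
After op 4 (insert('u')): buffer="uuuu" (len 4), cursors c1@4 c2@4 c3@4 c4@4, authorship 1234
After op 5 (insert('b')): buffer="uuuubbbb" (len 8), cursors c1@8 c2@8 c3@8 c4@8, authorship 12341234
After op 6 (insert('g')): buffer="uuuubbbbgggg" (len 12), cursors c1@12 c2@12 c3@12 c4@12, authorship 123412341234
After op 7 (delete): buffer="uuuubbbb" (len 8), cursors c1@8 c2@8 c3@8 c4@8, authorship 12341234
After op 8 (insert('c')): buffer="uuuubbbbcccc" (len 12), cursors c1@12 c2@12 c3@12 c4@12, authorship 123412341234
Authorship (.=original, N=cursor N): 1 2 3 4 1 2 3 4 1 2 3 4
Index 2: author = 3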